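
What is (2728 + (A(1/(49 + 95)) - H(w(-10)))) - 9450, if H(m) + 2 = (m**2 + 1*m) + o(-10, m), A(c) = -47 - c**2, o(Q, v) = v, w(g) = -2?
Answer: -140320513/20736 ≈ -6767.0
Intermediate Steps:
H(m) = -2 + m**2 + 2*m (H(m) = -2 + ((m**2 + 1*m) + m) = -2 + ((m**2 + m) + m) = -2 + ((m + m**2) + m) = -2 + (m**2 + 2*m) = -2 + m**2 + 2*m)
(2728 + (A(1/(49 + 95)) - H(w(-10)))) - 9450 = (2728 + ((-47 - (1/(49 + 95))**2) - (-2 + (-2)**2 + 2*(-2)))) - 9450 = (2728 + ((-47 - (1/144)**2) - (-2 + 4 - 4))) - 9450 = (2728 + ((-47 - (1/144)**2) - 1*(-2))) - 9450 = (2728 + ((-47 - 1*1/20736) + 2)) - 9450 = (2728 + ((-47 - 1/20736) + 2)) - 9450 = (2728 + (-974593/20736 + 2)) - 9450 = (2728 - 933121/20736) - 9450 = 55634687/20736 - 9450 = -140320513/20736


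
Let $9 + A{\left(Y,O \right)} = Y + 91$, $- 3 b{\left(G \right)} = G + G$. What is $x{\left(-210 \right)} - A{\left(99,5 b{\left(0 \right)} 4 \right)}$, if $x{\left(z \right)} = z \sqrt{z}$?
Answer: $-181 - 210 i \sqrt{210} \approx -181.0 - 3043.2 i$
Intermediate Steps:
$b{\left(G \right)} = - \frac{2 G}{3}$ ($b{\left(G \right)} = - \frac{G + G}{3} = - \frac{2 G}{3}$)
$x{\left(z \right)} = z^{\frac{3}{2}}$
$A{\left(Y,O \right)} = 82 + Y$ ($A{\left(Y,O \right)} = -9 + \left(Y + 91\right) = -9 + \left(91 + Y\right) = 82 + Y$)
$x{\left(-210 \right)} - A{\left(99,5 b{\left(0 \right)} 4 \right)} = \left(-210\right)^{\frac{3}{2}} - \left(82 + 99\right) = - 210 i \sqrt{210} - 181 = -181 - 210 i \sqrt{210}$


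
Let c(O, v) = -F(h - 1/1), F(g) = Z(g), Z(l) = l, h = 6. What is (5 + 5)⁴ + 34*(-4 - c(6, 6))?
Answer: 10034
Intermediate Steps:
F(g) = g
c(O, v) = -5 (c(O, v) = -(6 - 1/1) = -(6 - 1*1) = -(6 - 1) = -1*5 = -5)
(5 + 5)⁴ + 34*(-4 - c(6, 6)) = (5 + 5)⁴ + 34*(-4 - 1*(-5)) = 10⁴ + 34*(-4 + 5) = 10000 + 34*1 = 10000 + 34 = 10034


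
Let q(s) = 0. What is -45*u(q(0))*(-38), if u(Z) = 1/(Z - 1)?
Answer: -1710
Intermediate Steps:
u(Z) = 1/(-1 + Z)
-45*u(q(0))*(-38) = -45/(-1 + 0)*(-38) = -45/(-1)*(-38) = -45*(-1)*(-38) = 45*(-38) = -1710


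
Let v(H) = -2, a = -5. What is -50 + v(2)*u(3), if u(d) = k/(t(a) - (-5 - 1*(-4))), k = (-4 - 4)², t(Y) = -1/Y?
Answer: -470/3 ≈ -156.67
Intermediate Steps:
k = 64 (k = (-8)² = 64)
u(d) = 160/3 (u(d) = 64/(-1/(-5) - (-5 - 1*(-4))) = 64/(-1*(-⅕) - (-5 + 4)) = 64/(⅕ - 1*(-1)) = 64/(⅕ + 1) = 64/(6/5) = 64*(⅚) = 160/3)
-50 + v(2)*u(3) = -50 - 2*160/3 = -50 - 320/3 = -470/3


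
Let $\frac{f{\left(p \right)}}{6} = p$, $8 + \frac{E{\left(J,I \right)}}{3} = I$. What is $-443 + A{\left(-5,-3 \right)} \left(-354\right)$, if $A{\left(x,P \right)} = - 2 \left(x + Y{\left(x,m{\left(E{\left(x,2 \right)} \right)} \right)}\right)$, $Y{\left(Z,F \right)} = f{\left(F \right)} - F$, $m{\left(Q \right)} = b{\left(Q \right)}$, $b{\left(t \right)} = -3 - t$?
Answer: $49117$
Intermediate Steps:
$E{\left(J,I \right)} = -24 + 3 I$
$f{\left(p \right)} = 6 p$
$m{\left(Q \right)} = -3 - Q$
$Y{\left(Z,F \right)} = 5 F$ ($Y{\left(Z,F \right)} = 6 F - F = 5 F$)
$A{\left(x,P \right)} = -150 - 2 x$ ($A{\left(x,P \right)} = - 2 \left(x + 5 \left(-3 - \left(-24 + 3 \cdot 2\right)\right)\right) = - 2 \left(x + 5 \left(-3 - \left(-24 + 6\right)\right)\right) = - 2 \left(x + 5 \left(-3 - -18\right)\right) = - 2 \left(x + 5 \left(-3 + 18\right)\right) = - 2 \left(x + 5 \cdot 15\right) = - 2 \left(x + 75\right) = - 2 \left(75 + x\right) = -150 - 2 x$)
$-443 + A{\left(-5,-3 \right)} \left(-354\right) = -443 + \left(-150 - -10\right) \left(-354\right) = -443 + \left(-150 + 10\right) \left(-354\right) = -443 - -49560 = -443 + 49560 = 49117$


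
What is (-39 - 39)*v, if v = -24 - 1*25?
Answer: 3822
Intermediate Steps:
v = -49 (v = -24 - 25 = -49)
(-39 - 39)*v = (-39 - 39)*(-49) = -78*(-49) = 3822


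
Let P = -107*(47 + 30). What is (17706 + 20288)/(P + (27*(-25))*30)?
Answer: -37994/28489 ≈ -1.3336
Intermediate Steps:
P = -8239 (P = -107*77 = -8239)
(17706 + 20288)/(P + (27*(-25))*30) = (17706 + 20288)/(-8239 + (27*(-25))*30) = 37994/(-8239 - 675*30) = 37994/(-8239 - 20250) = 37994/(-28489) = 37994*(-1/28489) = -37994/28489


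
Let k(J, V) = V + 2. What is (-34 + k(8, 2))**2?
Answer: 900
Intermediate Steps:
k(J, V) = 2 + V
(-34 + k(8, 2))**2 = (-34 + (2 + 2))**2 = (-34 + 4)**2 = (-30)**2 = 900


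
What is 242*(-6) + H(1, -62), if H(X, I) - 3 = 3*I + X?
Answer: -1634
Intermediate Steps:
H(X, I) = 3 + X + 3*I (H(X, I) = 3 + (3*I + X) = 3 + (X + 3*I) = 3 + X + 3*I)
242*(-6) + H(1, -62) = 242*(-6) + (3 + 1 + 3*(-62)) = -1452 + (3 + 1 - 186) = -1452 - 182 = -1634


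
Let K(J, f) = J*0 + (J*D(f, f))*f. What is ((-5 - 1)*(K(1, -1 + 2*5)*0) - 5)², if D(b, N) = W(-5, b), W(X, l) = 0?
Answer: 25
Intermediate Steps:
D(b, N) = 0
K(J, f) = 0 (K(J, f) = J*0 + (J*0)*f = 0 + 0*f = 0 + 0 = 0)
((-5 - 1)*(K(1, -1 + 2*5)*0) - 5)² = ((-5 - 1)*(0*0) - 5)² = (-6*0 - 5)² = (0 - 5)² = (-5)² = 25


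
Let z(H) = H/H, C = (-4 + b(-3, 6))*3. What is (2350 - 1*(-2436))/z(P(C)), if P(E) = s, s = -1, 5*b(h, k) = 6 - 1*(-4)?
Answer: 4786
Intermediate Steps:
b(h, k) = 2 (b(h, k) = (6 - 1*(-4))/5 = (6 + 4)/5 = (1/5)*10 = 2)
C = -6 (C = (-4 + 2)*3 = -2*3 = -6)
P(E) = -1
z(H) = 1
(2350 - 1*(-2436))/z(P(C)) = (2350 - 1*(-2436))/1 = (2350 + 2436)*1 = 4786*1 = 4786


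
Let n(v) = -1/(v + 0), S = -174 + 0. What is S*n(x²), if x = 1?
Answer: 174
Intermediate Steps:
S = -174
n(v) = -1/v
S*n(x²) = -(-174)/(1²) = -(-174)/1 = -(-174) = -174*(-1) = 174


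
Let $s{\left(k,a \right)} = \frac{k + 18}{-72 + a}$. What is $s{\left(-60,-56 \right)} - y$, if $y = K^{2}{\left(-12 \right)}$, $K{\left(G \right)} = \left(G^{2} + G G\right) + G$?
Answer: $- \frac{4875243}{64} \approx -76176.0$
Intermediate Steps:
$K{\left(G \right)} = G + 2 G^{2}$ ($K{\left(G \right)} = \left(G^{2} + G^{2}\right) + G = 2 G^{2} + G = G + 2 G^{2}$)
$s{\left(k,a \right)} = \frac{18 + k}{-72 + a}$
$y = 76176$ ($y = \left(- 12 \left(1 + 2 \left(-12\right)\right)\right)^{2} = \left(- 12 \left(1 - 24\right)\right)^{2} = \left(\left(-12\right) \left(-23\right)\right)^{2} = 276^{2} = 76176$)
$s{\left(-60,-56 \right)} - y = \frac{18 - 60}{-72 - 56} - 76176 = \frac{1}{-128} \left(-42\right) - 76176 = \left(- \frac{1}{128}\right) \left(-42\right) - 76176 = \frac{21}{64} - 76176 = - \frac{4875243}{64}$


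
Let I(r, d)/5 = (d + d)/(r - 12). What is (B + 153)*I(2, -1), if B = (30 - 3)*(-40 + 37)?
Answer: 72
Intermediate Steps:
I(r, d) = 10*d/(-12 + r) (I(r, d) = 5*((d + d)/(r - 12)) = 5*((2*d)/(-12 + r)) = 5*(2*d/(-12 + r)) = 10*d/(-12 + r))
B = -81 (B = 27*(-3) = -81)
(B + 153)*I(2, -1) = (-81 + 153)*(10*(-1)/(-12 + 2)) = 72*(10*(-1)/(-10)) = 72*(10*(-1)*(-⅒)) = 72*1 = 72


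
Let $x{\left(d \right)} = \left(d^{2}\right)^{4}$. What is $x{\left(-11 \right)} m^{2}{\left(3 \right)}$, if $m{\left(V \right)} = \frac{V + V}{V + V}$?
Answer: $214358881$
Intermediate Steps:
$m{\left(V \right)} = 1$ ($m{\left(V \right)} = \frac{2 V}{2 V} = 2 V \frac{1}{2 V} = 1$)
$x{\left(d \right)} = d^{8}$
$x{\left(-11 \right)} m^{2}{\left(3 \right)} = \left(-11\right)^{8} \cdot 1^{2} = 214358881 \cdot 1 = 214358881$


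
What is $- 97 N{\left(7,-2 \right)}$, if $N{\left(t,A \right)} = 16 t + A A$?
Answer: $-11252$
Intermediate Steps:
$N{\left(t,A \right)} = A^{2} + 16 t$ ($N{\left(t,A \right)} = 16 t + A^{2} = A^{2} + 16 t$)
$- 97 N{\left(7,-2 \right)} = - 97 \left(\left(-2\right)^{2} + 16 \cdot 7\right) = - 97 \left(4 + 112\right) = \left(-97\right) 116 = -11252$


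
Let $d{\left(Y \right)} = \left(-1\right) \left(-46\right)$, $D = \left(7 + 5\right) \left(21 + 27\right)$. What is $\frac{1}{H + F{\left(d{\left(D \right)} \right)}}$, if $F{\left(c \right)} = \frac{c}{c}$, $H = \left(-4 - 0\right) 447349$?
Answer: $- \frac{1}{1789395} \approx -5.5885 \cdot 10^{-7}$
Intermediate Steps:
$D = 576$ ($D = 12 \cdot 48 = 576$)
$H = -1789396$ ($H = \left(-4 + 0\right) 447349 = \left(-4\right) 447349 = -1789396$)
$d{\left(Y \right)} = 46$
$F{\left(c \right)} = 1$
$\frac{1}{H + F{\left(d{\left(D \right)} \right)}} = \frac{1}{-1789396 + 1} = \frac{1}{-1789395} = - \frac{1}{1789395}$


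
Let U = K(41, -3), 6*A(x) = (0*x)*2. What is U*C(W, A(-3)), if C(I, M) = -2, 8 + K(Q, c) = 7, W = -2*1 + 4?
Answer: 2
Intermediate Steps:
A(x) = 0 (A(x) = ((0*x)*2)/6 = (0*2)/6 = (⅙)*0 = 0)
W = 2 (W = -2 + 4 = 2)
K(Q, c) = -1 (K(Q, c) = -8 + 7 = -1)
U = -1
U*C(W, A(-3)) = -1*(-2) = 2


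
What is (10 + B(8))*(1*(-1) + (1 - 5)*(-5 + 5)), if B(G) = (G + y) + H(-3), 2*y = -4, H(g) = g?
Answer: -13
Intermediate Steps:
y = -2 (y = (½)*(-4) = -2)
B(G) = -5 + G (B(G) = (G - 2) - 3 = (-2 + G) - 3 = -5 + G)
(10 + B(8))*(1*(-1) + (1 - 5)*(-5 + 5)) = (10 + (-5 + 8))*(1*(-1) + (1 - 5)*(-5 + 5)) = (10 + 3)*(-1 - 4*0) = 13*(-1 + 0) = 13*(-1) = -13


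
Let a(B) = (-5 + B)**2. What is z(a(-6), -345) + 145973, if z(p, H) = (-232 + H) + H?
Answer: 145051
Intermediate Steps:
z(p, H) = -232 + 2*H
z(a(-6), -345) + 145973 = (-232 + 2*(-345)) + 145973 = (-232 - 690) + 145973 = -922 + 145973 = 145051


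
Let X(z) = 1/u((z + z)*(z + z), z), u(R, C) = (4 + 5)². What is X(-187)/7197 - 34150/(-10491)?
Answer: 6635997347/2038600629 ≈ 3.2552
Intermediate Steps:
u(R, C) = 81 (u(R, C) = 9² = 81)
X(z) = 1/81
X(-187)/7197 - 34150/(-10491) = (1/81)/7197 - 34150/(-10491) = (1/81)*(1/7197) - 34150*(-1/10491) = 1/582957 + 34150/10491 = 6635997347/2038600629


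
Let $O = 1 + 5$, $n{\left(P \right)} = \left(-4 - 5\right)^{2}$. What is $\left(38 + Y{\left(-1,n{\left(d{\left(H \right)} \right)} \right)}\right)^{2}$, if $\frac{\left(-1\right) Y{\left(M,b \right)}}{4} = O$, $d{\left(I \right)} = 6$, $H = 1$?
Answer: $196$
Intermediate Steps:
$n{\left(P \right)} = 81$ ($n{\left(P \right)} = \left(-9\right)^{2} = 81$)
$O = 6$
$Y{\left(M,b \right)} = -24$ ($Y{\left(M,b \right)} = \left(-4\right) 6 = -24$)
$\left(38 + Y{\left(-1,n{\left(d{\left(H \right)} \right)} \right)}\right)^{2} = \left(38 - 24\right)^{2} = 14^{2} = 196$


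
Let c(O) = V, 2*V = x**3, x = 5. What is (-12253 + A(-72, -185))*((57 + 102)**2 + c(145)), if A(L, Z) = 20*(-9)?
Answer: -630191471/2 ≈ -3.1510e+8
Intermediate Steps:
V = 125/2 (V = (1/2)*5**3 = (1/2)*125 = 125/2 ≈ 62.500)
A(L, Z) = -180
c(O) = 125/2
(-12253 + A(-72, -185))*((57 + 102)**2 + c(145)) = (-12253 - 180)*((57 + 102)**2 + 125/2) = -12433*(159**2 + 125/2) = -12433*(25281 + 125/2) = -12433*50687/2 = -630191471/2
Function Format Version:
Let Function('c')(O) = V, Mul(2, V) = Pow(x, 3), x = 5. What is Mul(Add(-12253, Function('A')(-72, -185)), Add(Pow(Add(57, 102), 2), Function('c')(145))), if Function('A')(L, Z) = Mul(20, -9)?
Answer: Rational(-630191471, 2) ≈ -3.1510e+8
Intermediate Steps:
V = Rational(125, 2) (V = Mul(Rational(1, 2), Pow(5, 3)) = Mul(Rational(1, 2), 125) = Rational(125, 2) ≈ 62.500)
Function('A')(L, Z) = -180
Function('c')(O) = Rational(125, 2)
Mul(Add(-12253, Function('A')(-72, -185)), Add(Pow(Add(57, 102), 2), Function('c')(145))) = Mul(Add(-12253, -180), Add(Pow(Add(57, 102), 2), Rational(125, 2))) = Mul(-12433, Add(Pow(159, 2), Rational(125, 2))) = Mul(-12433, Add(25281, Rational(125, 2))) = Mul(-12433, Rational(50687, 2)) = Rational(-630191471, 2)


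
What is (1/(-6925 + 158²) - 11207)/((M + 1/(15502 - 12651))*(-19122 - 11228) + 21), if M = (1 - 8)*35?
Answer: -576366918272/382415124636069 ≈ -0.0015072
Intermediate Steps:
M = -245 (M = -7*35 = -245)
(1/(-6925 + 158²) - 11207)/((M + 1/(15502 - 12651))*(-19122 - 11228) + 21) = (1/(-6925 + 158²) - 11207)/((-245 + 1/(15502 - 12651))*(-19122 - 11228) + 21) = (1/(-6925 + 24964) - 11207)/((-245 + 1/2851)*(-30350) + 21) = (1/18039 - 11207)/((-245 + 1/2851)*(-30350) + 21) = (1/18039 - 11207)/(-698494/2851*(-30350) + 21) = -202163072/(18039*(21199292900/2851 + 21)) = -202163072/(18039*21199352771/2851) = -202163072/18039*2851/21199352771 = -576366918272/382415124636069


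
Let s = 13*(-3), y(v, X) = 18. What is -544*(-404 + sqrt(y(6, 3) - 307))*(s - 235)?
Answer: -60218624 + 2533952*I ≈ -6.0219e+7 + 2.534e+6*I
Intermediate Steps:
s = -39
-544*(-404 + sqrt(y(6, 3) - 307))*(s - 235) = -544*(-404 + sqrt(18 - 307))*(-39 - 235) = -544*(-404 + sqrt(-289))*(-274) = -544*(-404 + 17*I)*(-274) = -544*(110696 - 4658*I) = -60218624 + 2533952*I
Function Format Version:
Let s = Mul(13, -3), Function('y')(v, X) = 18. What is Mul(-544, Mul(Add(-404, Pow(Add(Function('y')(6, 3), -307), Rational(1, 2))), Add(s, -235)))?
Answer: Add(-60218624, Mul(2533952, I)) ≈ Add(-6.0219e+7, Mul(2.5340e+6, I))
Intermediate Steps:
s = -39
Mul(-544, Mul(Add(-404, Pow(Add(Function('y')(6, 3), -307), Rational(1, 2))), Add(s, -235))) = Mul(-544, Mul(Add(-404, Pow(Add(18, -307), Rational(1, 2))), Add(-39, -235))) = Mul(-544, Mul(Add(-404, Pow(-289, Rational(1, 2))), -274)) = Mul(-544, Mul(Add(-404, Mul(17, I)), -274)) = Mul(-544, Add(110696, Mul(-4658, I))) = Add(-60218624, Mul(2533952, I))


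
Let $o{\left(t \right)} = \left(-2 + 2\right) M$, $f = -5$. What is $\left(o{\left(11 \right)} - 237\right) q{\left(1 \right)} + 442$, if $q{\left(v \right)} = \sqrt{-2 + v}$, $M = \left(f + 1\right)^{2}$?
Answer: $442 - 237 i \approx 442.0 - 237.0 i$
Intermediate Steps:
$M = 16$ ($M = \left(-5 + 1\right)^{2} = \left(-4\right)^{2} = 16$)
$o{\left(t \right)} = 0$ ($o{\left(t \right)} = \left(-2 + 2\right) 16 = 0 \cdot 16 = 0$)
$\left(o{\left(11 \right)} - 237\right) q{\left(1 \right)} + 442 = \left(0 - 237\right) \sqrt{-2 + 1} + 442 = \left(0 - 237\right) \sqrt{-1} + 442 = - 237 i + 442 = 442 - 237 i$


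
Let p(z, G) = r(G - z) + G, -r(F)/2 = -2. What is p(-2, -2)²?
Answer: 4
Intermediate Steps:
r(F) = 4 (r(F) = -2*(-2) = 4)
p(z, G) = 4 + G
p(-2, -2)² = (4 - 2)² = 2² = 4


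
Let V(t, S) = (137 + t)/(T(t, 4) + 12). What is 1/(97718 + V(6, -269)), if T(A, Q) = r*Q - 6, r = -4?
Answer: 10/977037 ≈ 1.0235e-5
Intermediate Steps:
T(A, Q) = -6 - 4*Q (T(A, Q) = -4*Q - 6 = -6 - 4*Q)
V(t, S) = -137/10 - t/10 (V(t, S) = (137 + t)/((-6 - 4*4) + 12) = (137 + t)/((-6 - 16) + 12) = (137 + t)/(-22 + 12) = (137 + t)/(-10) = (137 + t)*(-⅒) = -137/10 - t/10)
1/(97718 + V(6, -269)) = 1/(97718 + (-137/10 - ⅒*6)) = 1/(97718 + (-137/10 - ⅗)) = 1/(97718 - 143/10) = 1/(977037/10) = 10/977037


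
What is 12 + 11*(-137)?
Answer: -1495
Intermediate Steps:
12 + 11*(-137) = 12 - 1507 = -1495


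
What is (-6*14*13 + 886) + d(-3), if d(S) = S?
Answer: -209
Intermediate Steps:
(-6*14*13 + 886) + d(-3) = (-6*14*13 + 886) - 3 = (-84*13 + 886) - 3 = (-1092 + 886) - 3 = -206 - 3 = -209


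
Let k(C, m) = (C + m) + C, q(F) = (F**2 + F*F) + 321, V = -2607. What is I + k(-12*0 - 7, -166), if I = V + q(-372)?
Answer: 274302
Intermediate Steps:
q(F) = 321 + 2*F**2 (q(F) = (F**2 + F**2) + 321 = 2*F**2 + 321 = 321 + 2*F**2)
I = 274482 (I = -2607 + (321 + 2*(-372)**2) = -2607 + (321 + 2*138384) = -2607 + (321 + 276768) = -2607 + 277089 = 274482)
k(C, m) = m + 2*C
I + k(-12*0 - 7, -166) = 274482 + (-166 + 2*(-12*0 - 7)) = 274482 + (-166 + 2*(0 - 7)) = 274482 + (-166 + 2*(-7)) = 274482 + (-166 - 14) = 274482 - 180 = 274302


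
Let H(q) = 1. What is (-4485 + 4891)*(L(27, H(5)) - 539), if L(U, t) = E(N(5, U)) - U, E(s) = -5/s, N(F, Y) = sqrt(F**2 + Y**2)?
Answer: -229796 - 35*sqrt(754)/13 ≈ -2.2987e+5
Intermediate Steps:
L(U, t) = -U - 5/sqrt(25 + U**2) (L(U, t) = -5/sqrt(5**2 + U**2) - U = -5/sqrt(25 + U**2) - U = -U - 5/sqrt(25 + U**2))
(-4485 + 4891)*(L(27, H(5)) - 539) = (-4485 + 4891)*((-1*27 - 5/sqrt(25 + 27**2)) - 539) = 406*((-27 - 5/sqrt(25 + 729)) - 539) = 406*((-27 - 5*sqrt(754)/754) - 539) = 406*(-566 - 5*sqrt(754)/754) = -229796 - 35*sqrt(754)/13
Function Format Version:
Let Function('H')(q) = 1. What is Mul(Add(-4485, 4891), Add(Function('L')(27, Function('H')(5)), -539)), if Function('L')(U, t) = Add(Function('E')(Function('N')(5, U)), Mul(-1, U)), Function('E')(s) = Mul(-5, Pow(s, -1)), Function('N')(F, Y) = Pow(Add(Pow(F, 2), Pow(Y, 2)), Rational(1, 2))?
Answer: Add(-229796, Mul(Rational(-35, 13), Pow(754, Rational(1, 2)))) ≈ -2.2987e+5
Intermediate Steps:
Function('L')(U, t) = Add(Mul(-1, U), Mul(-5, Pow(Add(25, Pow(U, 2)), Rational(-1, 2)))) (Function('L')(U, t) = Add(Mul(-5, Pow(Pow(Add(Pow(5, 2), Pow(U, 2)), Rational(1, 2)), -1)), Mul(-1, U)) = Add(Mul(-5, Pow(Pow(Add(25, Pow(U, 2)), Rational(1, 2)), -1)), Mul(-1, U)) = Add(Mul(-5, Pow(Add(25, Pow(U, 2)), Rational(-1, 2))), Mul(-1, U)) = Add(Mul(-1, U), Mul(-5, Pow(Add(25, Pow(U, 2)), Rational(-1, 2)))))
Mul(Add(-4485, 4891), Add(Function('L')(27, Function('H')(5)), -539)) = Mul(Add(-4485, 4891), Add(Add(Mul(-1, 27), Mul(-5, Pow(Add(25, Pow(27, 2)), Rational(-1, 2)))), -539)) = Mul(406, Add(Add(-27, Mul(-5, Pow(Add(25, 729), Rational(-1, 2)))), -539)) = Mul(406, Add(Add(-27, Mul(-5, Pow(754, Rational(-1, 2)))), -539)) = Mul(406, Add(Add(-27, Mul(-5, Mul(Rational(1, 754), Pow(754, Rational(1, 2))))), -539)) = Mul(406, Add(Add(-27, Mul(Rational(-5, 754), Pow(754, Rational(1, 2)))), -539)) = Mul(406, Add(-566, Mul(Rational(-5, 754), Pow(754, Rational(1, 2))))) = Add(-229796, Mul(Rational(-35, 13), Pow(754, Rational(1, 2))))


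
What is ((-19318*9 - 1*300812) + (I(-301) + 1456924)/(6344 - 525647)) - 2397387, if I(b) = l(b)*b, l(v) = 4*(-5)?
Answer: -497157118809/173101 ≈ -2.8721e+6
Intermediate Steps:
l(v) = -20
I(b) = -20*b
((-19318*9 - 1*300812) + (I(-301) + 1456924)/(6344 - 525647)) - 2397387 = ((-19318*9 - 1*300812) + (-20*(-301) + 1456924)/(6344 - 525647)) - 2397387 = ((-173862 - 300812) + (6020 + 1456924)/(-519303)) - 2397387 = (-474674 + 1462944*(-1/519303)) - 2397387 = (-474674 - 487648/173101) - 2397387 = -82167031722/173101 - 2397387 = -497157118809/173101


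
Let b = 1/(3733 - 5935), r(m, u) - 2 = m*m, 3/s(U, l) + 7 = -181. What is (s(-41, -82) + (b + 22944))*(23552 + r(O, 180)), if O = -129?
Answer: 190891251208625/206988 ≈ 9.2223e+8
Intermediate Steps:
s(U, l) = -3/188 (s(U, l) = 3/(-7 - 181) = 3/(-188) = 3*(-1/188) = -3/188)
r(m, u) = 2 + m² (r(m, u) = 2 + m*m = 2 + m²)
b = -1/2202 (b = 1/(-2202) = -1/2202 ≈ -0.00045413)
(s(-41, -82) + (b + 22944))*(23552 + r(O, 180)) = (-3/188 + (-1/2202 + 22944))*(23552 + (2 + (-129)²)) = (-3/188 + 50522687/2202)*(23552 + (2 + 16641)) = 4749129275*(23552 + 16643)/206988 = (4749129275/206988)*40195 = 190891251208625/206988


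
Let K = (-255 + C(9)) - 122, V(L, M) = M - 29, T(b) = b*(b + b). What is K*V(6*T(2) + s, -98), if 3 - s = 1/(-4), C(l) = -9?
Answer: 49022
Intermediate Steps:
s = 13/4 (s = 3 - 1/(-4) = 3 - (-1)/4 = 3 - 1*(-¼) = 3 + ¼ = 13/4 ≈ 3.2500)
T(b) = 2*b² (T(b) = b*(2*b) = 2*b²)
V(L, M) = -29 + M
K = -386 (K = (-255 - 9) - 122 = -264 - 122 = -386)
K*V(6*T(2) + s, -98) = -386*(-29 - 98) = -386*(-127) = 49022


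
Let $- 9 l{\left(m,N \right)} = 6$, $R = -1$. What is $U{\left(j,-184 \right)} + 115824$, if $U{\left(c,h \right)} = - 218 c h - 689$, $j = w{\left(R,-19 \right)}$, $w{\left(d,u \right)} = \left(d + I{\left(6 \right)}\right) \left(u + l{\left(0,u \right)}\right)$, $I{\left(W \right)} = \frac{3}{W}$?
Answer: $\frac{1528709}{3} \approx 5.0957 \cdot 10^{5}$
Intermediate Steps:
$l{\left(m,N \right)} = - \frac{2}{3}$ ($l{\left(m,N \right)} = \left(- \frac{1}{9}\right) 6 = - \frac{2}{3}$)
$w{\left(d,u \right)} = \left(\frac{1}{2} + d\right) \left(- \frac{2}{3} + u\right)$ ($w{\left(d,u \right)} = \left(d + \frac{3}{6}\right) \left(u - \frac{2}{3}\right) = \left(d + 3 \cdot \frac{1}{6}\right) \left(- \frac{2}{3} + u\right) = \left(d + \frac{1}{2}\right) \left(- \frac{2}{3} + u\right) = \left(\frac{1}{2} + d\right) \left(- \frac{2}{3} + u\right)$)
$j = \frac{59}{6}$ ($j = - \frac{1}{3} + \frac{1}{2} \left(-19\right) - - \frac{2}{3} - -19 = - \frac{1}{3} - \frac{19}{2} + \frac{2}{3} + 19 = \frac{59}{6} \approx 9.8333$)
$U{\left(c,h \right)} = -689 - 218 c h$ ($U{\left(c,h \right)} = - 218 c h - 689 = -689 - 218 c h$)
$U{\left(j,-184 \right)} + 115824 = \left(-689 - \frac{6431}{3} \left(-184\right)\right) + 115824 = \left(-689 + \frac{1183304}{3}\right) + 115824 = \frac{1181237}{3} + 115824 = \frac{1528709}{3}$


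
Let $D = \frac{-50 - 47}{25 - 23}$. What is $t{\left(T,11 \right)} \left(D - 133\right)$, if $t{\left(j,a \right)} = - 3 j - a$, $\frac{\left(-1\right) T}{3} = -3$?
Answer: $6897$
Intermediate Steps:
$T = 9$ ($T = \left(-3\right) \left(-3\right) = 9$)
$t{\left(j,a \right)} = - a - 3 j$
$D = - \frac{97}{2} \approx -48.5$
$t{\left(T,11 \right)} \left(D - 133\right) = \left(\left(-1\right) 11 - 27\right) \left(- \frac{97}{2} - 133\right) = \left(-11 - 27\right) \left(- \frac{363}{2}\right) = \left(-38\right) \left(- \frac{363}{2}\right) = 6897$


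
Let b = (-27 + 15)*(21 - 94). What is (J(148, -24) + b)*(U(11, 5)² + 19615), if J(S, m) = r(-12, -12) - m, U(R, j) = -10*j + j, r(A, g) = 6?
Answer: 19605840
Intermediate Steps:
U(R, j) = -9*j
b = 876 (b = -12*(-73) = 876)
J(S, m) = 6 - m
(J(148, -24) + b)*(U(11, 5)² + 19615) = ((6 - 1*(-24)) + 876)*((-9*5)² + 19615) = ((6 + 24) + 876)*((-45)² + 19615) = (30 + 876)*(2025 + 19615) = 906*21640 = 19605840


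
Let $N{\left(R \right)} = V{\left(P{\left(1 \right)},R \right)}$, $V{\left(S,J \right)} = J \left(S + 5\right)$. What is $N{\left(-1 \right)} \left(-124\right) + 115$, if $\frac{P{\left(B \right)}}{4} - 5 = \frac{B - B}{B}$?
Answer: $3215$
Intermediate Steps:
$P{\left(B \right)} = 20$ ($P{\left(B \right)} = 20 + 4 \frac{B - B}{B} = 20 + 4 \frac{0}{B} = 20 + 4 \cdot 0 = 20 + 0 = 20$)
$V{\left(S,J \right)} = J \left(5 + S\right)$
$N{\left(R \right)} = 25 R$ ($N{\left(R \right)} = R \left(5 + 20\right) = R 25 = 25 R$)
$N{\left(-1 \right)} \left(-124\right) + 115 = 25 \left(-1\right) \left(-124\right) + 115 = \left(-25\right) \left(-124\right) + 115 = 3100 + 115 = 3215$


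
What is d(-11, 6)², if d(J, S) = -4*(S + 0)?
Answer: 576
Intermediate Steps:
d(J, S) = -4*S
d(-11, 6)² = (-4*6)² = (-24)² = 576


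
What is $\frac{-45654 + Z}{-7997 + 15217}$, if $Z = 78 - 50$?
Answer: $- \frac{22813}{3610} \approx -6.3194$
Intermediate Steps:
$Z = 28$ ($Z = 78 - 50 = 28$)
$\frac{-45654 + Z}{-7997 + 15217} = \frac{-45654 + 28}{-7997 + 15217} = - \frac{45626}{7220} = \left(-45626\right) \frac{1}{7220} = - \frac{22813}{3610}$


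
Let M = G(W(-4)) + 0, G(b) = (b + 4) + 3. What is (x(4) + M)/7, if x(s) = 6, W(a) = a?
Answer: 9/7 ≈ 1.2857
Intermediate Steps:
G(b) = 7 + b (G(b) = (4 + b) + 3 = 7 + b)
M = 3 (M = (7 - 4) + 0 = 3 + 0 = 3)
(x(4) + M)/7 = (6 + 3)/7 = 9*(⅐) = 9/7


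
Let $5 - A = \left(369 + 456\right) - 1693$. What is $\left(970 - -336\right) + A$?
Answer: $2179$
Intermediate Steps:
$A = 873$ ($A = 5 - \left(\left(369 + 456\right) - 1693\right) = 5 - \left(825 - 1693\right) = 5 - -868 = 5 + 868 = 873$)
$\left(970 - -336\right) + A = \left(970 - -336\right) + 873 = \left(970 + 336\right) + 873 = 1306 + 873 = 2179$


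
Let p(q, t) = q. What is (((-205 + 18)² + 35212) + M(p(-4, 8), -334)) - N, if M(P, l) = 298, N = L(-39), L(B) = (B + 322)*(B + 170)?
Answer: 33406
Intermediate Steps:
L(B) = (170 + B)*(322 + B) (L(B) = (322 + B)*(170 + B) = (170 + B)*(322 + B))
N = 37073 (N = 54740 + (-39)² + 492*(-39) = 54740 + 1521 - 19188 = 37073)
(((-205 + 18)² + 35212) + M(p(-4, 8), -334)) - N = (((-205 + 18)² + 35212) + 298) - 1*37073 = (((-187)² + 35212) + 298) - 37073 = ((34969 + 35212) + 298) - 37073 = (70181 + 298) - 37073 = 70479 - 37073 = 33406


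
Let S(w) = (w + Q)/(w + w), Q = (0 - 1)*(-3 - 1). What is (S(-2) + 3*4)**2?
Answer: 529/4 ≈ 132.25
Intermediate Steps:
Q = 4 (Q = -1*(-4) = 4)
S(w) = (4 + w)/(2*w) (S(w) = (w + 4)/(w + w) = (4 + w)/((2*w)) = (4 + w)*(1/(2*w)) = (4 + w)/(2*w))
(S(-2) + 3*4)**2 = ((1/2)*(4 - 2)/(-2) + 3*4)**2 = ((1/2)*(-1/2)*2 + 12)**2 = (-1/2 + 12)**2 = (23/2)**2 = 529/4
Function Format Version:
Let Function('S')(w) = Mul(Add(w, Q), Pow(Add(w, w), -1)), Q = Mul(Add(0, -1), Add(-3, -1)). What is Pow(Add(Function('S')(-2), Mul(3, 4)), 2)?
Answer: Rational(529, 4) ≈ 132.25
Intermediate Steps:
Q = 4 (Q = Mul(-1, -4) = 4)
Function('S')(w) = Mul(Rational(1, 2), Pow(w, -1), Add(4, w)) (Function('S')(w) = Mul(Add(w, 4), Pow(Add(w, w), -1)) = Mul(Add(4, w), Pow(Mul(2, w), -1)) = Mul(Add(4, w), Mul(Rational(1, 2), Pow(w, -1))) = Mul(Rational(1, 2), Pow(w, -1), Add(4, w)))
Pow(Add(Function('S')(-2), Mul(3, 4)), 2) = Pow(Add(Mul(Rational(1, 2), Pow(-2, -1), Add(4, -2)), Mul(3, 4)), 2) = Pow(Add(Mul(Rational(1, 2), Rational(-1, 2), 2), 12), 2) = Pow(Add(Rational(-1, 2), 12), 2) = Pow(Rational(23, 2), 2) = Rational(529, 4)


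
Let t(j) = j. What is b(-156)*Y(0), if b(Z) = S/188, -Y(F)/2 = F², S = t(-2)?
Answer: 0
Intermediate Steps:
S = -2
Y(F) = -2*F²
b(Z) = -1/94 (b(Z) = -2/188 = -2*1/188 = -1/94)
b(-156)*Y(0) = -(-1)*0²/47 = -(-1)*0/47 = -1/94*0 = 0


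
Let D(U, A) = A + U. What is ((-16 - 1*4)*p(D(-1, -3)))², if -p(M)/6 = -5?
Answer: 360000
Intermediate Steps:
p(M) = 30 (p(M) = -6*(-5) = 30)
((-16 - 1*4)*p(D(-1, -3)))² = ((-16 - 1*4)*30)² = ((-16 - 4)*30)² = (-20*30)² = (-600)² = 360000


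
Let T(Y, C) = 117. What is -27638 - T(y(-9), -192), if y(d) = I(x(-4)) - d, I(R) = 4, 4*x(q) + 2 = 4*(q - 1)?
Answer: -27755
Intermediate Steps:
x(q) = -3/2 + q (x(q) = -½ + (4*(q - 1))/4 = -½ + (4*(-1 + q))/4 = -½ + (-4 + 4*q)/4 = -½ + (-1 + q) = -3/2 + q)
y(d) = 4 - d
-27638 - T(y(-9), -192) = -27638 - 1*117 = -27638 - 117 = -27755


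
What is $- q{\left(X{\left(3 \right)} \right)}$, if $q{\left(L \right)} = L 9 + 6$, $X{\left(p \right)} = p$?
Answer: $-33$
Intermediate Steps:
$q{\left(L \right)} = 6 + 9 L$ ($q{\left(L \right)} = 9 L + 6 = 6 + 9 L$)
$- q{\left(X{\left(3 \right)} \right)} = - (6 + 9 \cdot 3) = - (6 + 27) = \left(-1\right) 33 = -33$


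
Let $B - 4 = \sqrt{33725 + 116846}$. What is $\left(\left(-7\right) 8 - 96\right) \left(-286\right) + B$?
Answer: $43476 + \sqrt{150571} \approx 43864.0$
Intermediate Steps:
$B = 4 + \sqrt{150571}$ ($B = 4 + \sqrt{33725 + 116846} = 4 + \sqrt{150571} \approx 392.03$)
$\left(\left(-7\right) 8 - 96\right) \left(-286\right) + B = \left(\left(-7\right) 8 - 96\right) \left(-286\right) + \left(4 + \sqrt{150571}\right) = \left(-56 - 96\right) \left(-286\right) + \left(4 + \sqrt{150571}\right) = \left(-152\right) \left(-286\right) + \left(4 + \sqrt{150571}\right) = 43472 + \left(4 + \sqrt{150571}\right) = 43476 + \sqrt{150571}$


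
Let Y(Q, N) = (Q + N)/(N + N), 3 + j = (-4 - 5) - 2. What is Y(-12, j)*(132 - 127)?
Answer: 65/14 ≈ 4.6429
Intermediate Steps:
j = -14 (j = -3 + ((-4 - 5) - 2) = -3 + (-9 - 2) = -3 - 11 = -14)
Y(Q, N) = (N + Q)/(2*N) (Y(Q, N) = (N + Q)/((2*N)) = (N + Q)*(1/(2*N)) = (N + Q)/(2*N))
Y(-12, j)*(132 - 127) = ((½)*(-14 - 12)/(-14))*(132 - 127) = ((½)*(-1/14)*(-26))*5 = (13/14)*5 = 65/14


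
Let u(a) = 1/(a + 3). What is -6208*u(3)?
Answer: -3104/3 ≈ -1034.7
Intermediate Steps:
u(a) = 1/(3 + a)
-6208*u(3) = -6208/(3 + 3) = -6208/6 = -6208*⅙ = -3104/3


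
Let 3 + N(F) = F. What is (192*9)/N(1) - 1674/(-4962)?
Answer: -714249/827 ≈ -863.66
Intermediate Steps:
N(F) = -3 + F
(192*9)/N(1) - 1674/(-4962) = (192*9)/(-3 + 1) - 1674/(-4962) = 1728/(-2) - 1674*(-1/4962) = 1728*(-½) + 279/827 = -864 + 279/827 = -714249/827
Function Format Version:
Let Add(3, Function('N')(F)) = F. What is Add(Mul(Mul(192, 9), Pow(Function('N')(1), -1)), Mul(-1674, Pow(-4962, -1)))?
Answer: Rational(-714249, 827) ≈ -863.66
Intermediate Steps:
Function('N')(F) = Add(-3, F)
Add(Mul(Mul(192, 9), Pow(Function('N')(1), -1)), Mul(-1674, Pow(-4962, -1))) = Add(Mul(Mul(192, 9), Pow(Add(-3, 1), -1)), Mul(-1674, Pow(-4962, -1))) = Add(Mul(1728, Pow(-2, -1)), Mul(-1674, Rational(-1, 4962))) = Add(Mul(1728, Rational(-1, 2)), Rational(279, 827)) = Add(-864, Rational(279, 827)) = Rational(-714249, 827)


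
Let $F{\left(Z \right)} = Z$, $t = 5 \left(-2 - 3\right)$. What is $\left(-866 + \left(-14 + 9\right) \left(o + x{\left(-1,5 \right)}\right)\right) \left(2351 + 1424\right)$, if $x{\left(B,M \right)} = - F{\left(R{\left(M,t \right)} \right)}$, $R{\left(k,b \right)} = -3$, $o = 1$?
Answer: $-3344650$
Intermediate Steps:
$t = -25$ ($t = 5 \left(-5\right) = -25$)
$x{\left(B,M \right)} = 3$ ($x{\left(B,M \right)} = \left(-1\right) \left(-3\right) = 3$)
$\left(-866 + \left(-14 + 9\right) \left(o + x{\left(-1,5 \right)}\right)\right) \left(2351 + 1424\right) = \left(-866 + \left(-14 + 9\right) \left(1 + 3\right)\right) \left(2351 + 1424\right) = \left(-866 - 20\right) 3775 = \left(-886\right) 3775 = -3344650$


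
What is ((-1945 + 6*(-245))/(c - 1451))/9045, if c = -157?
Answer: 683/2908872 ≈ 0.00023480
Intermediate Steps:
((-1945 + 6*(-245))/(c - 1451))/9045 = ((-1945 + 6*(-245))/(-157 - 1451))/9045 = ((-1945 - 1470)/(-1608))*(1/9045) = -3415*(-1/1608)*(1/9045) = (3415/1608)*(1/9045) = 683/2908872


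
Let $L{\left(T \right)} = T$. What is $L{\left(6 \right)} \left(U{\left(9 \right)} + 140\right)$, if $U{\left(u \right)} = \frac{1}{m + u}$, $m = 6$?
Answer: $\frac{4202}{5} \approx 840.4$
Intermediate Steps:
$U{\left(u \right)} = \frac{1}{6 + u}$
$L{\left(6 \right)} \left(U{\left(9 \right)} + 140\right) = 6 \left(\frac{1}{6 + 9} + 140\right) = 6 \left(\frac{1}{15} + 140\right) = 6 \cdot \frac{2101}{15} = \frac{4202}{5}$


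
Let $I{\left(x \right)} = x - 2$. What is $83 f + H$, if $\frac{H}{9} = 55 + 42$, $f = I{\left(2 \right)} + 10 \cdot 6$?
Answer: $5853$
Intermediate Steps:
$I{\left(x \right)} = -2 + x$ ($I{\left(x \right)} = x - 2 = -2 + x$)
$f = 60$ ($f = \left(-2 + 2\right) + 10 \cdot 6 = 0 + 60 = 60$)
$H = 873$ ($H = 9 \left(55 + 42\right) = 9 \cdot 97 = 873$)
$83 f + H = 83 \cdot 60 + 873 = 4980 + 873 = 5853$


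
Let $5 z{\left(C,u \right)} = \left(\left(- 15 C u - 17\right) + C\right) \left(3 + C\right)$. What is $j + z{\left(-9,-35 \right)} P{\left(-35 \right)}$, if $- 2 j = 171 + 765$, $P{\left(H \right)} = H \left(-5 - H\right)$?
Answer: $-5986728$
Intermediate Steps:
$z{\left(C,u \right)} = \frac{\left(3 + C\right) \left(-17 + C - 15 C u\right)}{5}$ ($z{\left(C,u \right)} = \frac{\left(\left(- 15 C u - 17\right) + C\right) \left(3 + C\right)}{5} = \frac{\left(\left(-17 - 15 C u\right) + C\right) \left(3 + C\right)}{5} = \frac{\left(-17 + C - 15 C u\right) \left(3 + C\right)}{5} = \frac{\left(3 + C\right) \left(-17 + C - 15 C u\right)}{5}$)
$j = -468$ ($j = - \frac{171 + 765}{2} = \left(- \frac{1}{2}\right) 936 = -468$)
$j + z{\left(-9,-35 \right)} P{\left(-35 \right)} = -468 + \left(- \frac{51}{5} - - \frac{126}{5} + \frac{\left(-9\right)^{2}}{5} - \left(-81\right) \left(-35\right) - - 105 \left(-9\right)^{2}\right) \left(\left(-1\right) \left(-35\right) \left(5 - 35\right)\right) = -468 + \left(- \frac{51}{5} + \frac{126}{5} + \frac{1}{5} \cdot 81 - 2835 - \left(-105\right) 81\right) \left(\left(-1\right) \left(-35\right) \left(-30\right)\right) = -468 + \left(- \frac{51}{5} + \frac{126}{5} + \frac{81}{5} - 2835 + 8505\right) \left(-1050\right) = -468 + \frac{28506}{5} \left(-1050\right) = -468 - 5986260 = -5986728$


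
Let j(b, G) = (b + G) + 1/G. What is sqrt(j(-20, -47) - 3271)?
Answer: I*sqrt(7373689)/47 ≈ 57.776*I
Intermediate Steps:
j(b, G) = G + b + 1/G (j(b, G) = (G + b) + 1/G = G + b + 1/G)
sqrt(j(-20, -47) - 3271) = sqrt((-47 - 20 + 1/(-47)) - 3271) = sqrt((-47 - 20 - 1/47) - 3271) = sqrt(-3150/47 - 3271) = sqrt(-156887/47) = I*sqrt(7373689)/47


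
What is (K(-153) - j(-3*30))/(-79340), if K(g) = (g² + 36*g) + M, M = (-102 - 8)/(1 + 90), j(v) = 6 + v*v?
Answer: -178247/1443988 ≈ -0.12344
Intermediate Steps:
j(v) = 6 + v²
M = -110/91 ≈ -1.2088
K(g) = -110/91 + g² + 36*g (K(g) = (g² + 36*g) - 110/91 = -110/91 + g² + 36*g)
(K(-153) - j(-3*30))/(-79340) = ((-110/91 + (-153)² + 36*(-153)) - (6 + (-3*30)²))/(-79340) = ((-110/91 + 23409 - 5508) - (6 + (-90)²))*(-1/79340) = (1628881/91 - (6 + 8100))*(-1/79340) = (1628881/91 - 1*8106)*(-1/79340) = (1628881/91 - 8106)*(-1/79340) = (891235/91)*(-1/79340) = -178247/1443988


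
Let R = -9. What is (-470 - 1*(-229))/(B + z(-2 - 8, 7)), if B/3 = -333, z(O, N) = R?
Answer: 241/1008 ≈ 0.23909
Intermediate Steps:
z(O, N) = -9
B = -999 (B = 3*(-333) = -999)
(-470 - 1*(-229))/(B + z(-2 - 8, 7)) = (-470 - 1*(-229))/(-999 - 9) = (-470 + 229)/(-1008) = -241*(-1/1008) = 241/1008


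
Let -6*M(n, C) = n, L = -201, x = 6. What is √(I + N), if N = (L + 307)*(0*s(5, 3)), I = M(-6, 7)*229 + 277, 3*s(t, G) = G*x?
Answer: √506 ≈ 22.494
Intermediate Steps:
s(t, G) = 2*G (s(t, G) = (G*6)/3 = (6*G)/3 = 2*G)
M(n, C) = -n/6
I = 506 (I = -⅙*(-6)*229 + 277 = 1*229 + 277 = 229 + 277 = 506)
N = 0 (N = (-201 + 307)*(0*(2*3)) = 106*(0*6) = 106*0 = 0)
√(I + N) = √(506 + 0) = √506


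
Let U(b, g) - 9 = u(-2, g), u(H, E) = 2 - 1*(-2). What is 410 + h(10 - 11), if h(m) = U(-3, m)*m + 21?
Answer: 418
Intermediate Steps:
u(H, E) = 4 (u(H, E) = 2 + 2 = 4)
U(b, g) = 13 (U(b, g) = 9 + 4 = 13)
h(m) = 21 + 13*m (h(m) = 13*m + 21 = 21 + 13*m)
410 + h(10 - 11) = 410 + (21 + 13*(10 - 11)) = 410 + (21 + 13*(-1)) = 410 + (21 - 13) = 410 + 8 = 418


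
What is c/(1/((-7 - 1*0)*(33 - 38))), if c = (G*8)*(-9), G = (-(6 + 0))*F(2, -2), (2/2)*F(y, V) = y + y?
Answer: 60480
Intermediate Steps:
F(y, V) = 2*y (F(y, V) = y + y = 2*y)
G = -24 (G = (-(6 + 0))*(2*2) = -1*6*4 = -6*4 = -24)
c = 1728 (c = -24*8*(-9) = -192*(-9) = 1728)
c/(1/((-7 - 1*0)*(33 - 38))) = 1728/(1/((-7 - 1*0)*(33 - 38))) = 1728/(1/((-7 + 0)*(-5))) = 1728/(1/(-7*(-5))) = 1728/(1/35) = 1728*35 = 60480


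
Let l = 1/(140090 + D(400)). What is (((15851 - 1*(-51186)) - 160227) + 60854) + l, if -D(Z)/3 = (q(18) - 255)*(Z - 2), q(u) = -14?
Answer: -14915820735/461276 ≈ -32336.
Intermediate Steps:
D(Z) = -1614 + 807*Z (D(Z) = -3*(-14 - 255)*(Z - 2) = -(-807)*(-2 + Z) = -3*(538 - 269*Z) = -1614 + 807*Z)
l = 1/461276 (l = 1/(140090 + (-1614 + 807*400)) = 1/(140090 + (-1614 + 322800)) = 1/(140090 + 321186) = 1/461276 ≈ 2.1679e-6)
(((15851 - 1*(-51186)) - 160227) + 60854) + l = (((15851 - 1*(-51186)) - 160227) + 60854) + 1/461276 = (((15851 + 51186) - 160227) + 60854) + 1/461276 = ((67037 - 160227) + 60854) + 1/461276 = (-93190 + 60854) + 1/461276 = -32336 + 1/461276 = -14915820735/461276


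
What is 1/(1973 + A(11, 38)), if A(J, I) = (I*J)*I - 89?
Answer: 1/17768 ≈ 5.6281e-5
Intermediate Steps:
A(J, I) = -89 + J*I**2 (A(J, I) = J*I**2 - 89 = -89 + J*I**2)
1/(1973 + A(11, 38)) = 1/(1973 + (-89 + 11*38**2)) = 1/(1973 + (-89 + 11*1444)) = 1/(1973 + (-89 + 15884)) = 1/(1973 + 15795) = 1/17768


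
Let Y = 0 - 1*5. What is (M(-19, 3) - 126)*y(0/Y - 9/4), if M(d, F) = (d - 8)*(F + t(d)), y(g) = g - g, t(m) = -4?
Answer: 0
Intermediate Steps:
Y = -5 (Y = 0 - 5 = -5)
y(g) = 0
M(d, F) = (-8 + d)*(-4 + F) (M(d, F) = (d - 8)*(F - 4) = (-8 + d)*(-4 + F))
(M(-19, 3) - 126)*y(0/Y - 9/4) = ((32 - 8*3 - 4*(-19) + 3*(-19)) - 126)*0 = ((32 - 24 + 76 - 57) - 126)*0 = (27 - 126)*0 = -99*0 = 0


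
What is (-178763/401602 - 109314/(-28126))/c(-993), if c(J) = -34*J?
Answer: 19436416445/190678623999612 ≈ 0.00010193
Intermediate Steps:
(-178763/401602 - 109314/(-28126))/c(-993) = (-178763/401602 - 109314/(-28126))/((-34*(-993))) = (-178763*1/401602 - 109314*(-1/28126))/33762 = (-178763/401602 + 54657/14063)*(1/33762) = (19436416445/5647728926)*(1/33762) = 19436416445/190678623999612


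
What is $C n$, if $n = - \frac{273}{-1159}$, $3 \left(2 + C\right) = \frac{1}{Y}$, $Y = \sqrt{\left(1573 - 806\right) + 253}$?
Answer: $- \frac{546}{1159} + \frac{91 \sqrt{255}}{591090} \approx -0.46864$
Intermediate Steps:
$Y = 2 \sqrt{255}$ ($Y = \sqrt{767 + 253} = \sqrt{1020} = 2 \sqrt{255} \approx 31.937$)
$C = -2 + \frac{\sqrt{255}}{1530}$ ($C = -2 + \frac{1}{3 \cdot 2 \sqrt{255}} = -2 + \frac{\frac{1}{510} \sqrt{255}}{3} = -2 + \frac{\sqrt{255}}{1530} \approx -1.9896$)
$n = \frac{273}{1159}$ ($n = \left(-273\right) \left(- \frac{1}{1159}\right) = \frac{273}{1159} \approx 0.23555$)
$C n = \left(-2 + \frac{\sqrt{255}}{1530}\right) \frac{273}{1159} = - \frac{546}{1159} + \frac{91 \sqrt{255}}{591090}$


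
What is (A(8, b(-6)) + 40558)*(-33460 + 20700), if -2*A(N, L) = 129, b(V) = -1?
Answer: -516697060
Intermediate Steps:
A(N, L) = -129/2 (A(N, L) = -1/2*129 = -129/2)
(A(8, b(-6)) + 40558)*(-33460 + 20700) = (-129/2 + 40558)*(-33460 + 20700) = (80987/2)*(-12760) = -516697060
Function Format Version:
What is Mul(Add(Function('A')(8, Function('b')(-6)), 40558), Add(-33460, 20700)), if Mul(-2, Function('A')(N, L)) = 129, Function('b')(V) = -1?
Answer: -516697060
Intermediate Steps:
Function('A')(N, L) = Rational(-129, 2) (Function('A')(N, L) = Mul(Rational(-1, 2), 129) = Rational(-129, 2))
Mul(Add(Function('A')(8, Function('b')(-6)), 40558), Add(-33460, 20700)) = Mul(Add(Rational(-129, 2), 40558), Add(-33460, 20700)) = Mul(Rational(80987, 2), -12760) = -516697060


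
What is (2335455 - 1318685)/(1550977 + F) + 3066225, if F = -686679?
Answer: 1325066575910/432149 ≈ 3.0662e+6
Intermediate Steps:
(2335455 - 1318685)/(1550977 + F) + 3066225 = (2335455 - 1318685)/(1550977 - 686679) + 3066225 = 1016770/864298 + 3066225 = 1016770*(1/864298) + 3066225 = 508385/432149 + 3066225 = 1325066575910/432149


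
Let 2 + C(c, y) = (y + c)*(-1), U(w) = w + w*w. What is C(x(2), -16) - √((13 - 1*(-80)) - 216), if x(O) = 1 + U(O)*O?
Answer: 1 - I*√123 ≈ 1.0 - 11.091*I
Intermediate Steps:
U(w) = w + w²
x(O) = 1 + O²*(1 + O) (x(O) = 1 + (O*(1 + O))*O = 1 + O²*(1 + O))
C(c, y) = -2 - c - y (C(c, y) = -2 + (y + c)*(-1) = -2 + (c + y)*(-1) = -2 + (-c - y) = -2 - c - y)
C(x(2), -16) - √((13 - 1*(-80)) - 216) = (-2 - (1 + 2²*(1 + 2)) - 1*(-16)) - √((13 - 1*(-80)) - 216) = (-2 - (1 + 4*3) + 16) - √((13 + 80) - 216) = (-2 - (1 + 12) + 16) - √(93 - 216) = (-2 - 1*13 + 16) - √(-123) = (-2 - 13 + 16) - I*√123 = 1 - I*√123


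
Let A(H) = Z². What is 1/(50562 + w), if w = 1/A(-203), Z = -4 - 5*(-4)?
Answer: 256/12943873 ≈ 1.9778e-5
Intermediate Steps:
Z = 16 (Z = -4 + 20 = 16)
A(H) = 256 (A(H) = 16² = 256)
w = 1/256 ≈ 0.0039063
1/(50562 + w) = 1/(50562 + 1/256) = 1/(12943873/256) = 256/12943873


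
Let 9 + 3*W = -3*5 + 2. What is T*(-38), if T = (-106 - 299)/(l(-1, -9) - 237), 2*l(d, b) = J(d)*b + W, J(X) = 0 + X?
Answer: -92340/1417 ≈ -65.166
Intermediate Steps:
W = -22/3 (W = -3 + (-3*5 + 2)/3 = -3 + (-15 + 2)/3 = -3 + (1/3)*(-13) = -3 - 13/3 = -22/3 ≈ -7.3333)
J(X) = X
l(d, b) = -11/3 + b*d/2 (l(d, b) = (d*b - 22/3)/2 = (b*d - 22/3)/2 = (-22/3 + b*d)/2 = -11/3 + b*d/2)
T = 2430/1417 (T = (-106 - 299)/((-11/3 + (1/2)*(-9)*(-1)) - 237) = -405/((-11/3 + 9/2) - 237) = -405/(5/6 - 237) = -405/(-1417/6) = -405*(-6/1417) = 2430/1417 ≈ 1.7149)
T*(-38) = (2430/1417)*(-38) = -92340/1417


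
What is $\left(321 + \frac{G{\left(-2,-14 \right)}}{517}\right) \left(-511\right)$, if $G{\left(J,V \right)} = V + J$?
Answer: $- \frac{84795851}{517} \approx -1.6402 \cdot 10^{5}$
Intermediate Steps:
$G{\left(J,V \right)} = J + V$
$\left(321 + \frac{G{\left(-2,-14 \right)}}{517}\right) \left(-511\right) = \left(321 + \frac{-2 - 14}{517}\right) \left(-511\right) = \left(321 - \frac{16}{517}\right) \left(-511\right) = \frac{165941}{517} \left(-511\right) = - \frac{84795851}{517}$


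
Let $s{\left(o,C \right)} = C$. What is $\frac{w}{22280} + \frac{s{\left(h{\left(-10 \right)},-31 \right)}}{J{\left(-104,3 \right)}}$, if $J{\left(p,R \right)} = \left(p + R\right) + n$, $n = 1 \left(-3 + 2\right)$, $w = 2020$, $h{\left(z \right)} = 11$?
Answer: $\frac{11209}{28407} \approx 0.39459$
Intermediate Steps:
$n = -1$ ($n = 1 \left(-1\right) = -1$)
$J{\left(p,R \right)} = -1 + R + p$ ($J{\left(p,R \right)} = \left(p + R\right) - 1 = \left(R + p\right) - 1 = -1 + R + p$)
$\frac{w}{22280} + \frac{s{\left(h{\left(-10 \right)},-31 \right)}}{J{\left(-104,3 \right)}} = \frac{2020}{22280} - \frac{31}{-1 + 3 - 104} = 2020 \cdot \frac{1}{22280} - \frac{31}{-102} = \frac{101}{1114} - - \frac{31}{102} = \frac{101}{1114} + \frac{31}{102} = \frac{11209}{28407}$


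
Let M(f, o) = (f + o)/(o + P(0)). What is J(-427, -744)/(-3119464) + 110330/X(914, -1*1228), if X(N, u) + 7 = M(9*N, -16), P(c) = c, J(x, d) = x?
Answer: -2753361928213/12980089704 ≈ -212.12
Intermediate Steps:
M(f, o) = (f + o)/o (M(f, o) = (f + o)/(o + 0) = (f + o)/o)
X(N, u) = -6 - 9*N/16 (X(N, u) = -7 + (9*N - 16)/(-16) = -7 - (-16 + 9*N)/16 = -7 + (1 - 9*N/16) = -6 - 9*N/16)
J(-427, -744)/(-3119464) + 110330/X(914, -1*1228) = -427/(-3119464) + 110330/(-6 - 9/16*914) = -427*(-1/3119464) + 110330/(-6 - 4113/8) = 427/3119464 + 110330/(-4161/8) = 427/3119464 + 110330*(-8/4161) = 427/3119464 - 882640/4161 = -2753361928213/12980089704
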